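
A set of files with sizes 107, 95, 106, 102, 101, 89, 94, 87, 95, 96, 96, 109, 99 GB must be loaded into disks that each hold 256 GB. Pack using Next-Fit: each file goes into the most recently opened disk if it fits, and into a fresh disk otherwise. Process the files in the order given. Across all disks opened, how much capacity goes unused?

Put 107 GB in disk 1; 149 GB remain.
Put 95 GB in disk 1; 54 GB remain.
Put 106 GB in disk 2; 150 GB remain.
Put 102 GB in disk 2; 48 GB remain.
Put 101 GB in disk 3; 155 GB remain.
Put 89 GB in disk 3; 66 GB remain.
Put 94 GB in disk 4; 162 GB remain.
Put 87 GB in disk 4; 75 GB remain.
Put 95 GB in disk 5; 161 GB remain.
Put 96 GB in disk 5; 65 GB remain.
Put 96 GB in disk 6; 160 GB remain.
Put 109 GB in disk 6; 51 GB remain.
Put 99 GB in disk 7; 157 GB remain.
7 disks × 256 GB = 1792 GB; used 1276 GB; unused 516 GB.

516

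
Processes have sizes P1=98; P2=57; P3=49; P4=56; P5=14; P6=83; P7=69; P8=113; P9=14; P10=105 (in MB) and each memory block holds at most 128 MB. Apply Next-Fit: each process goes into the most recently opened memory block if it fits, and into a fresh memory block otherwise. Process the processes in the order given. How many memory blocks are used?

7 memory blocks

Put P1 (98 MB) in memory block 1; 30 MB remain.
Put P2 (57 MB) in memory block 2; 71 MB remain.
Put P3 (49 MB) in memory block 2; 22 MB remain.
Put P4 (56 MB) in memory block 3; 72 MB remain.
Put P5 (14 MB) in memory block 3; 58 MB remain.
Put P6 (83 MB) in memory block 4; 45 MB remain.
Put P7 (69 MB) in memory block 5; 59 MB remain.
Put P8 (113 MB) in memory block 6; 15 MB remain.
Put P9 (14 MB) in memory block 6; 1 MB remain.
Put P10 (105 MB) in memory block 7; 23 MB remain.
Final memory blocks: [98] [57,49] [56,14] [83] [69] [113,14] [105].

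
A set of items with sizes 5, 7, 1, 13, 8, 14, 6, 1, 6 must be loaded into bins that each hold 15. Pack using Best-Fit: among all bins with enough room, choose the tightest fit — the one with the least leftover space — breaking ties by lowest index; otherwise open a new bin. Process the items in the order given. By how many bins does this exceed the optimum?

Best-Fit: [5,7,1] [13] [8,6,1] [14] [6] → 5 bins.
Total size 61; any packing needs at least ⌈61/15⌉ = 5 bins.
So 5 is already optimal.

0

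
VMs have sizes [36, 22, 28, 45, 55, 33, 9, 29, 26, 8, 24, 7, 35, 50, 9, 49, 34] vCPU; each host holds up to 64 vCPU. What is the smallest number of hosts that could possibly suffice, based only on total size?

Total size = 36 + 22 + 28 + 45 + 55 + 33 + 9 + 29 + 26 + 8 + 24 + 7 + 35 + 50 + 9 + 49 + 34 = 499 vCPU.
⌈499 / 64⌉ = 8.

8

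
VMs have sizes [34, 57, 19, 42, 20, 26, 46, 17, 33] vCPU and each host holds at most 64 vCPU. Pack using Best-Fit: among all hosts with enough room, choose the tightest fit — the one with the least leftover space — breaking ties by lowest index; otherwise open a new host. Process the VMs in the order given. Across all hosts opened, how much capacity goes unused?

34 vCPU → host 1 (remaining 30 vCPU)
57 vCPU → host 2 (remaining 7 vCPU)
19 vCPU → host 1 (remaining 11 vCPU)
42 vCPU → host 3 (remaining 22 vCPU)
20 vCPU → host 3 (remaining 2 vCPU)
26 vCPU → host 4 (remaining 38 vCPU)
46 vCPU → host 5 (remaining 18 vCPU)
17 vCPU → host 5 (remaining 1 vCPU)
33 vCPU → host 4 (remaining 5 vCPU)
5 hosts × 64 vCPU = 320 vCPU; used 294 vCPU; unused 26 vCPU.

26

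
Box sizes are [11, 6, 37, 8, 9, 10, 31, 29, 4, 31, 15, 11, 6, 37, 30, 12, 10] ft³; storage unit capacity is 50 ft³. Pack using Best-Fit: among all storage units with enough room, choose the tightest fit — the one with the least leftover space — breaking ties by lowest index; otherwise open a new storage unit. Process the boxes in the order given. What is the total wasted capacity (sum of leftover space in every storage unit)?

53

storage unit 1: place 11 ft³, 39 ft³ left
storage unit 1: place 6 ft³, 33 ft³ left
storage unit 2: place 37 ft³, 13 ft³ left
storage unit 2: place 8 ft³, 5 ft³ left
storage unit 1: place 9 ft³, 24 ft³ left
storage unit 1: place 10 ft³, 14 ft³ left
storage unit 3: place 31 ft³, 19 ft³ left
storage unit 4: place 29 ft³, 21 ft³ left
storage unit 2: place 4 ft³, 1 ft³ left
storage unit 5: place 31 ft³, 19 ft³ left
storage unit 3: place 15 ft³, 4 ft³ left
storage unit 1: place 11 ft³, 3 ft³ left
storage unit 5: place 6 ft³, 13 ft³ left
storage unit 6: place 37 ft³, 13 ft³ left
storage unit 7: place 30 ft³, 20 ft³ left
storage unit 5: place 12 ft³, 1 ft³ left
storage unit 6: place 10 ft³, 3 ft³ left
7 storage units × 50 ft³ = 350 ft³; used 297 ft³; unused 53 ft³.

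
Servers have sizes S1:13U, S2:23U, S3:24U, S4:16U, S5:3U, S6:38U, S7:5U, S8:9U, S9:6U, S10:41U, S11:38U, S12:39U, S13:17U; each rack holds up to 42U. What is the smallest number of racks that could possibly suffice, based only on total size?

Total size = 13 + 23 + 24 + 16 + 3 + 38 + 5 + 9 + 6 + 41 + 38 + 39 + 17 = 272U.
⌈272 / 42⌉ = 7.

7 racks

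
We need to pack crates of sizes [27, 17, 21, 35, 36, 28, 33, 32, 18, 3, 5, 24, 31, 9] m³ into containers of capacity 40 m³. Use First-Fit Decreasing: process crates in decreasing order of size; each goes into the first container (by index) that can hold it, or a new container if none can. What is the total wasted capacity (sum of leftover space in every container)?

Sorted descending: 36, 35, 33, 32, 31, 28, 27, 24, 21, 18, 17, 9, 5, 3.
container 1: place 36 m³, 4 m³ left
container 2: place 35 m³, 5 m³ left
container 3: place 33 m³, 7 m³ left
container 4: place 32 m³, 8 m³ left
container 5: place 31 m³, 9 m³ left
container 6: place 28 m³, 12 m³ left
container 7: place 27 m³, 13 m³ left
container 8: place 24 m³, 16 m³ left
container 9: place 21 m³, 19 m³ left
container 9: place 18 m³, 1 m³ left
container 10: place 17 m³, 23 m³ left
container 5: place 9 m³, 0 m³ left
container 2: place 5 m³, 0 m³ left
container 1: place 3 m³, 1 m³ left
10 containers × 40 m³ = 400 m³; used 319 m³; unused 81 m³.

81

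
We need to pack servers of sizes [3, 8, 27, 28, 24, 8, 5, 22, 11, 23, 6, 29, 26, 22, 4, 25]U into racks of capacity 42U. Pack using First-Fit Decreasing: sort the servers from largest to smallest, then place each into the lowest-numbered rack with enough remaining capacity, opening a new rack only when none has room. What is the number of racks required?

Sorted descending: 29, 28, 27, 26, 25, 24, 23, 22, 22, 11, 8, 8, 6, 5, 4, 3.
rack 1: place 29U, 13U left
rack 2: place 28U, 14U left
rack 3: place 27U, 15U left
rack 4: place 26U, 16U left
rack 5: place 25U, 17U left
rack 6: place 24U, 18U left
rack 7: place 23U, 19U left
rack 8: place 22U, 20U left
rack 9: place 22U, 20U left
rack 1: place 11U, 2U left
rack 2: place 8U, 6U left
rack 3: place 8U, 7U left
rack 2: place 6U, 0U left
rack 3: place 5U, 2U left
rack 4: place 4U, 12U left
rack 4: place 3U, 9U left

9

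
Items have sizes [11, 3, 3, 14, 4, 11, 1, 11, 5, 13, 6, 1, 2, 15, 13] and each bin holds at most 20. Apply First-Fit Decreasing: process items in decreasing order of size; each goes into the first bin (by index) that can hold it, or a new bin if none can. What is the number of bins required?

Sorted descending: 15, 14, 13, 13, 11, 11, 11, 6, 5, 4, 3, 3, 2, 1, 1.
bin 1: place 15, 5 left
bin 2: place 14, 6 left
bin 3: place 13, 7 left
bin 4: place 13, 7 left
bin 5: place 11, 9 left
bin 6: place 11, 9 left
bin 7: place 11, 9 left
bin 2: place 6, 0 left
bin 1: place 5, 0 left
bin 3: place 4, 3 left
bin 3: place 3, 0 left
bin 4: place 3, 4 left
bin 4: place 2, 2 left
bin 4: place 1, 1 left
bin 4: place 1, 0 left

7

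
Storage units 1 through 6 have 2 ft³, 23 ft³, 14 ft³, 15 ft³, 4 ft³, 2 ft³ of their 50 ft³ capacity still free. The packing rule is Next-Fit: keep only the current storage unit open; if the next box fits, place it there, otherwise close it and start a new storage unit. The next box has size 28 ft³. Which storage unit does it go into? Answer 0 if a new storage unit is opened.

0

Next-Fit only looks at storage unit 6, which has 2 ft³ free.
28 ft³ does not fit, so a new storage unit is opened.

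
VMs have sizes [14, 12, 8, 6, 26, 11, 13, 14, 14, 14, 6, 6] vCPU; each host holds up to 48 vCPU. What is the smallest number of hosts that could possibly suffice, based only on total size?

Total size = 14 + 12 + 8 + 6 + 26 + 11 + 13 + 14 + 14 + 14 + 6 + 6 = 144 vCPU.
⌈144 / 48⌉ = 3.

3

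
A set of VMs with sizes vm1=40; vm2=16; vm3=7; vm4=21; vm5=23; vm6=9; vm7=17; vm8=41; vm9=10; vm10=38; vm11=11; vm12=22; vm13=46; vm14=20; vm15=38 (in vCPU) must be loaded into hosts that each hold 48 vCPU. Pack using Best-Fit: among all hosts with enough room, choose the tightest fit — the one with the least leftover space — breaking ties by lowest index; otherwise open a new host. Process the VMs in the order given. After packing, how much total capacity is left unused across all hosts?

73

Put vm1 (40 vCPU) in host 1; 8 vCPU remain.
Put vm2 (16 vCPU) in host 2; 32 vCPU remain.
Put vm3 (7 vCPU) in host 1; 1 vCPU remain.
Put vm4 (21 vCPU) in host 2; 11 vCPU remain.
Put vm5 (23 vCPU) in host 3; 25 vCPU remain.
Put vm6 (9 vCPU) in host 2; 2 vCPU remain.
Put vm7 (17 vCPU) in host 3; 8 vCPU remain.
Put vm8 (41 vCPU) in host 4; 7 vCPU remain.
Put vm9 (10 vCPU) in host 5; 38 vCPU remain.
Put vm10 (38 vCPU) in host 5; 0 vCPU remain.
Put vm11 (11 vCPU) in host 6; 37 vCPU remain.
Put vm12 (22 vCPU) in host 6; 15 vCPU remain.
Put vm13 (46 vCPU) in host 7; 2 vCPU remain.
Put vm14 (20 vCPU) in host 8; 28 vCPU remain.
Put vm15 (38 vCPU) in host 9; 10 vCPU remain.
9 hosts × 48 vCPU = 432 vCPU; used 359 vCPU; unused 73 vCPU.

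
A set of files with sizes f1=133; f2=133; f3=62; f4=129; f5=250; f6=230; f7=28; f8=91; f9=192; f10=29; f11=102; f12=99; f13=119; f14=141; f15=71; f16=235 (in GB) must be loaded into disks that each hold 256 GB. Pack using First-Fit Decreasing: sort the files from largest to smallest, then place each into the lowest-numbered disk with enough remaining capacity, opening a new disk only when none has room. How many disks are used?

9

Sorted descending: 250, 235, 230, 192, 141, 133, 133, 129, 119, 102, 99, 91, 71, 62, 29, 28.
250 GB → disk 1 (remaining 6 GB)
235 GB → disk 2 (remaining 21 GB)
230 GB → disk 3 (remaining 26 GB)
192 GB → disk 4 (remaining 64 GB)
141 GB → disk 5 (remaining 115 GB)
133 GB → disk 6 (remaining 123 GB)
133 GB → disk 7 (remaining 123 GB)
129 GB → disk 8 (remaining 127 GB)
119 GB → disk 6 (remaining 4 GB)
102 GB → disk 5 (remaining 13 GB)
99 GB → disk 7 (remaining 24 GB)
91 GB → disk 8 (remaining 36 GB)
71 GB → disk 9 (remaining 185 GB)
62 GB → disk 4 (remaining 2 GB)
29 GB → disk 8 (remaining 7 GB)
28 GB → disk 9 (remaining 157 GB)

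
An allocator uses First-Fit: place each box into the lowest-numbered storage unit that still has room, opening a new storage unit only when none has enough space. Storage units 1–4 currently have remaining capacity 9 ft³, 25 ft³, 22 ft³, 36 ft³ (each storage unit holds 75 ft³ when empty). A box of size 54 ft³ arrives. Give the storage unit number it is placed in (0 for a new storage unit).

0

No storage unit has ≥ 54 ft³ free, so a new storage unit is opened.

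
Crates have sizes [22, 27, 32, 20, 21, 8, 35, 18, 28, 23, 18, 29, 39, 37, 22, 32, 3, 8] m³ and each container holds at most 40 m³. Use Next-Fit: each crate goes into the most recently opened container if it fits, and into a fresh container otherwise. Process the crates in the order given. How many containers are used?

Put 22 m³ in container 1; 18 m³ remain.
Put 27 m³ in container 2; 13 m³ remain.
Put 32 m³ in container 3; 8 m³ remain.
Put 20 m³ in container 4; 20 m³ remain.
Put 21 m³ in container 5; 19 m³ remain.
Put 8 m³ in container 5; 11 m³ remain.
Put 35 m³ in container 6; 5 m³ remain.
Put 18 m³ in container 7; 22 m³ remain.
Put 28 m³ in container 8; 12 m³ remain.
Put 23 m³ in container 9; 17 m³ remain.
Put 18 m³ in container 10; 22 m³ remain.
Put 29 m³ in container 11; 11 m³ remain.
Put 39 m³ in container 12; 1 m³ remain.
Put 37 m³ in container 13; 3 m³ remain.
Put 22 m³ in container 14; 18 m³ remain.
Put 32 m³ in container 15; 8 m³ remain.
Put 3 m³ in container 15; 5 m³ remain.
Put 8 m³ in container 16; 32 m³ remain.
Final containers: [22] [27] [32] [20] [21,8] [35] [18] [28] [23] [18] [29] [39] [37] [22] [32,3] [8].

16 containers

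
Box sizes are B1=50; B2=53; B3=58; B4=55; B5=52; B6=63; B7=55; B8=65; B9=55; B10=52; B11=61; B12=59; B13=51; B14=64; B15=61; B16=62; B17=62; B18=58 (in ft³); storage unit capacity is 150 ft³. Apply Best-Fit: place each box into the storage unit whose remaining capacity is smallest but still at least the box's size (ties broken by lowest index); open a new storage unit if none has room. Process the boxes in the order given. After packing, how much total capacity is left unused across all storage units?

314

storage unit 1: place B1 (50 ft³), 100 ft³ left
storage unit 1: place B2 (53 ft³), 47 ft³ left
storage unit 2: place B3 (58 ft³), 92 ft³ left
storage unit 2: place B4 (55 ft³), 37 ft³ left
storage unit 3: place B5 (52 ft³), 98 ft³ left
storage unit 3: place B6 (63 ft³), 35 ft³ left
storage unit 4: place B7 (55 ft³), 95 ft³ left
storage unit 4: place B8 (65 ft³), 30 ft³ left
storage unit 5: place B9 (55 ft³), 95 ft³ left
storage unit 5: place B10 (52 ft³), 43 ft³ left
storage unit 6: place B11 (61 ft³), 89 ft³ left
storage unit 6: place B12 (59 ft³), 30 ft³ left
storage unit 7: place B13 (51 ft³), 99 ft³ left
storage unit 7: place B14 (64 ft³), 35 ft³ left
storage unit 8: place B15 (61 ft³), 89 ft³ left
storage unit 8: place B16 (62 ft³), 27 ft³ left
storage unit 9: place B17 (62 ft³), 88 ft³ left
storage unit 9: place B18 (58 ft³), 30 ft³ left
9 storage units × 150 ft³ = 1350 ft³; used 1036 ft³; unused 314 ft³.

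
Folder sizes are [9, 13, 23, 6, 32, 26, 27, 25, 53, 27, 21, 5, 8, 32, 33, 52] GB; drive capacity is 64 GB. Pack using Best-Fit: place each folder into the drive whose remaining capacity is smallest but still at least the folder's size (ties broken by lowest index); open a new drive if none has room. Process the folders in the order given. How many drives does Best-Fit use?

9 GB → drive 1 (remaining 55 GB)
13 GB → drive 1 (remaining 42 GB)
23 GB → drive 1 (remaining 19 GB)
6 GB → drive 1 (remaining 13 GB)
32 GB → drive 2 (remaining 32 GB)
26 GB → drive 2 (remaining 6 GB)
27 GB → drive 3 (remaining 37 GB)
25 GB → drive 3 (remaining 12 GB)
53 GB → drive 4 (remaining 11 GB)
27 GB → drive 5 (remaining 37 GB)
21 GB → drive 5 (remaining 16 GB)
5 GB → drive 2 (remaining 1 GB)
8 GB → drive 4 (remaining 3 GB)
32 GB → drive 6 (remaining 32 GB)
33 GB → drive 7 (remaining 31 GB)
52 GB → drive 8 (remaining 12 GB)
Final drives: [9,13,23,6] [32,26,5] [27,25] [53,8] [27,21] [32] [33] [52].

8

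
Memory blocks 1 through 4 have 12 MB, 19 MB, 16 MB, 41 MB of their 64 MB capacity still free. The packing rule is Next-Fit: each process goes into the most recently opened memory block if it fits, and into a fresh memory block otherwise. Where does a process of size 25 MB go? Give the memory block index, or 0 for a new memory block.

4

Next-Fit only looks at memory block 4, which has 41 MB free.
25 MB fits there.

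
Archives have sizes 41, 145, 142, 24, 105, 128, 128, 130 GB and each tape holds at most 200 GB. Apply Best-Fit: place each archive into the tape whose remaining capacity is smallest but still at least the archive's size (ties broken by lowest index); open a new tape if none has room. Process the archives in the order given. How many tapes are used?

6 tapes

Put 41 GB in tape 1; 159 GB remain.
Put 145 GB in tape 1; 14 GB remain.
Put 142 GB in tape 2; 58 GB remain.
Put 24 GB in tape 2; 34 GB remain.
Put 105 GB in tape 3; 95 GB remain.
Put 128 GB in tape 4; 72 GB remain.
Put 128 GB in tape 5; 72 GB remain.
Put 130 GB in tape 6; 70 GB remain.
Final tapes: [41,145] [142,24] [105] [128] [128] [130].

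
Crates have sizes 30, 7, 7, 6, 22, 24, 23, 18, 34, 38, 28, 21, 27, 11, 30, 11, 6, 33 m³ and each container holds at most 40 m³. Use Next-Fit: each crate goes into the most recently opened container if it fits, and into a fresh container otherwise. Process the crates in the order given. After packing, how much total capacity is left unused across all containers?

30 m³ → container 1 (remaining 10 m³)
7 m³ → container 1 (remaining 3 m³)
7 m³ → container 2 (remaining 33 m³)
6 m³ → container 2 (remaining 27 m³)
22 m³ → container 2 (remaining 5 m³)
24 m³ → container 3 (remaining 16 m³)
23 m³ → container 4 (remaining 17 m³)
18 m³ → container 5 (remaining 22 m³)
34 m³ → container 6 (remaining 6 m³)
38 m³ → container 7 (remaining 2 m³)
28 m³ → container 8 (remaining 12 m³)
21 m³ → container 9 (remaining 19 m³)
27 m³ → container 10 (remaining 13 m³)
11 m³ → container 10 (remaining 2 m³)
30 m³ → container 11 (remaining 10 m³)
11 m³ → container 12 (remaining 29 m³)
6 m³ → container 12 (remaining 23 m³)
33 m³ → container 13 (remaining 7 m³)
13 containers × 40 m³ = 520 m³; used 376 m³; unused 144 m³.

144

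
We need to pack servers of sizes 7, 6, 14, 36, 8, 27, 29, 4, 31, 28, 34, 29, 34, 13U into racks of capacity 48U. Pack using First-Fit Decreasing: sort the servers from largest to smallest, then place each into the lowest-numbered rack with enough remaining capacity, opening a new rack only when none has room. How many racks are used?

8 racks

Sorted descending: 36, 34, 34, 31, 29, 29, 28, 27, 14, 13, 8, 7, 6, 4.
Put 36U in rack 1; 12U remain.
Put 34U in rack 2; 14U remain.
Put 34U in rack 3; 14U remain.
Put 31U in rack 4; 17U remain.
Put 29U in rack 5; 19U remain.
Put 29U in rack 6; 19U remain.
Put 28U in rack 7; 20U remain.
Put 27U in rack 8; 21U remain.
Put 14U in rack 2; 0U remain.
Put 13U in rack 3; 1U remain.
Put 8U in rack 1; 4U remain.
Put 7U in rack 4; 10U remain.
Put 6U in rack 4; 4U remain.
Put 4U in rack 1; 0U remain.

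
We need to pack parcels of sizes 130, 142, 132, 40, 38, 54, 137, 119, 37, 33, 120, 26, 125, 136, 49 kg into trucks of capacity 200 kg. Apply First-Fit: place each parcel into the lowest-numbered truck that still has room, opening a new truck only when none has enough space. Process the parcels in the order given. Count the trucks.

8 trucks

130 kg → truck 1 (remaining 70 kg)
142 kg → truck 2 (remaining 58 kg)
132 kg → truck 3 (remaining 68 kg)
40 kg → truck 1 (remaining 30 kg)
38 kg → truck 2 (remaining 20 kg)
54 kg → truck 3 (remaining 14 kg)
137 kg → truck 4 (remaining 63 kg)
119 kg → truck 5 (remaining 81 kg)
37 kg → truck 4 (remaining 26 kg)
33 kg → truck 5 (remaining 48 kg)
120 kg → truck 6 (remaining 80 kg)
26 kg → truck 1 (remaining 4 kg)
125 kg → truck 7 (remaining 75 kg)
136 kg → truck 8 (remaining 64 kg)
49 kg → truck 6 (remaining 31 kg)
Final trucks: [130,40,26] [142,38] [132,54] [137,37] [119,33] [120,49] [125] [136].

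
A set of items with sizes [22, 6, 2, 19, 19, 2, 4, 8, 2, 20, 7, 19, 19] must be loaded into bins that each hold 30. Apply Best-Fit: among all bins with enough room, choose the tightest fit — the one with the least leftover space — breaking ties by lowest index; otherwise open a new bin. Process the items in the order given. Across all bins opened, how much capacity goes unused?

31

Put 22 in bin 1; 8 remain.
Put 6 in bin 1; 2 remain.
Put 2 in bin 1; 0 remain.
Put 19 in bin 2; 11 remain.
Put 19 in bin 3; 11 remain.
Put 2 in bin 2; 9 remain.
Put 4 in bin 2; 5 remain.
Put 8 in bin 3; 3 remain.
Put 2 in bin 3; 1 remain.
Put 20 in bin 4; 10 remain.
Put 7 in bin 4; 3 remain.
Put 19 in bin 5; 11 remain.
Put 19 in bin 6; 11 remain.
6 bins × 30 = 180; used 149; unused 31.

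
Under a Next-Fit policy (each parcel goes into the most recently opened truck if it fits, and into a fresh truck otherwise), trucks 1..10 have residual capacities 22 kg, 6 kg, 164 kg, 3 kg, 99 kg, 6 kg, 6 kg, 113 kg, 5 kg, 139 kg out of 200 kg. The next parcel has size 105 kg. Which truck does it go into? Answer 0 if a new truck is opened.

Next-Fit only looks at truck 10, which has 139 kg free.
105 kg fits there.

10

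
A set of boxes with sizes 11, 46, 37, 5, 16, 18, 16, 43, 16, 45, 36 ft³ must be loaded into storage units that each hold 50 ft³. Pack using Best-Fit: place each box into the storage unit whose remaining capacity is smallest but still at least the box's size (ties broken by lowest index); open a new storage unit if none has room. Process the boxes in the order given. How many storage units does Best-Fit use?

7

storage unit 1: place 11 ft³, 39 ft³ left
storage unit 2: place 46 ft³, 4 ft³ left
storage unit 1: place 37 ft³, 2 ft³ left
storage unit 3: place 5 ft³, 45 ft³ left
storage unit 3: place 16 ft³, 29 ft³ left
storage unit 3: place 18 ft³, 11 ft³ left
storage unit 4: place 16 ft³, 34 ft³ left
storage unit 5: place 43 ft³, 7 ft³ left
storage unit 4: place 16 ft³, 18 ft³ left
storage unit 6: place 45 ft³, 5 ft³ left
storage unit 7: place 36 ft³, 14 ft³ left
Final storage units: [11,37] [46] [5,16,18] [16,16] [43] [45] [36].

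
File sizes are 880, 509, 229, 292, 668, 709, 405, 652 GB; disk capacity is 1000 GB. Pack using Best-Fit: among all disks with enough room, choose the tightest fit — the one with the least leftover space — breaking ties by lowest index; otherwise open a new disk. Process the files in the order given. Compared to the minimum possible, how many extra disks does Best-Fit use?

1

Best-Fit: [880] [509,229] [292,668] [709] [405] [652] → 6 disks.
Total size 4344 GB; any packing needs at least ⌈4344/1000⌉ = 5 disks.
An optimal packing achieves that bound: [880] [709,229] [668,292] [652] [509,405] → 5 disks.
Excess: 6 − 5 = 1.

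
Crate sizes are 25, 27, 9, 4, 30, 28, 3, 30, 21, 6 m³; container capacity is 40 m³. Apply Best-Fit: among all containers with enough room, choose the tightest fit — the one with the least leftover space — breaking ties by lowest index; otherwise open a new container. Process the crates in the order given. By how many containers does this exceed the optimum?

Best-Fit: [25] [27,9,4] [30,3,6] [28] [30] [21] → 6 containers.
6 crates exceed 20 m³ (half the capacity), and no two of those can share a container, so at least 6 containers are needed.
So 6 is already optimal.

0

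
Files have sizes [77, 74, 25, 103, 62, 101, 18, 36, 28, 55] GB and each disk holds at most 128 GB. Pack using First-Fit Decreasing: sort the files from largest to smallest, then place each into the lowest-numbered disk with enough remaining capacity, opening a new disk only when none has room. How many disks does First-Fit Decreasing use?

5

Sorted descending: 103, 101, 77, 74, 62, 55, 36, 28, 25, 18.
Put 103 GB in disk 1; 25 GB remain.
Put 101 GB in disk 2; 27 GB remain.
Put 77 GB in disk 3; 51 GB remain.
Put 74 GB in disk 4; 54 GB remain.
Put 62 GB in disk 5; 66 GB remain.
Put 55 GB in disk 5; 11 GB remain.
Put 36 GB in disk 3; 15 GB remain.
Put 28 GB in disk 4; 26 GB remain.
Put 25 GB in disk 1; 0 GB remain.
Put 18 GB in disk 2; 9 GB remain.
Final disks: [103,25] [101,18] [77,36] [74,28] [62,55].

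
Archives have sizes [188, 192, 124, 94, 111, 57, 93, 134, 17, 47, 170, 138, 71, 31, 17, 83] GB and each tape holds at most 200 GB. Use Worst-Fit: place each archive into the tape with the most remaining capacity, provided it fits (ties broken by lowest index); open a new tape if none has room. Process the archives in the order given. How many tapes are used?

Put 188 GB in tape 1; 12 GB remain.
Put 192 GB in tape 2; 8 GB remain.
Put 124 GB in tape 3; 76 GB remain.
Put 94 GB in tape 4; 106 GB remain.
Put 111 GB in tape 5; 89 GB remain.
Put 57 GB in tape 4; 49 GB remain.
Put 93 GB in tape 6; 107 GB remain.
Put 134 GB in tape 7; 66 GB remain.
Put 17 GB in tape 6; 90 GB remain.
Put 47 GB in tape 6; 43 GB remain.
Put 170 GB in tape 8; 30 GB remain.
Put 138 GB in tape 9; 62 GB remain.
Put 71 GB in tape 5; 18 GB remain.
Put 31 GB in tape 3; 45 GB remain.
Put 17 GB in tape 7; 49 GB remain.
Put 83 GB in tape 10; 117 GB remain.
Final tapes: [188] [192] [124,31] [94,57] [111,71] [93,17,47] [134,17] [170] [138] [83].

10 tapes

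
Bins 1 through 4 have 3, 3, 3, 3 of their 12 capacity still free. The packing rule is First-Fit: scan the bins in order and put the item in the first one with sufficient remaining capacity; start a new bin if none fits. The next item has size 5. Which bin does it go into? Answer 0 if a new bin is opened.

0

No bin has ≥ 5 free, so a new bin is opened.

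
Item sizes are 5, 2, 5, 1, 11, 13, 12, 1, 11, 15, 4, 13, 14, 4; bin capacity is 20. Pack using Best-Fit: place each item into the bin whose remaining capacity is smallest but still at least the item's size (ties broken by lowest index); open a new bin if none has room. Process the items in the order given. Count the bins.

Put 5 in bin 1; 15 remain.
Put 2 in bin 1; 13 remain.
Put 5 in bin 1; 8 remain.
Put 1 in bin 1; 7 remain.
Put 11 in bin 2; 9 remain.
Put 13 in bin 3; 7 remain.
Put 12 in bin 4; 8 remain.
Put 1 in bin 1; 6 remain.
Put 11 in bin 5; 9 remain.
Put 15 in bin 6; 5 remain.
Put 4 in bin 6; 1 remain.
Put 13 in bin 7; 7 remain.
Put 14 in bin 8; 6 remain.
Put 4 in bin 1; 2 remain.

8 bins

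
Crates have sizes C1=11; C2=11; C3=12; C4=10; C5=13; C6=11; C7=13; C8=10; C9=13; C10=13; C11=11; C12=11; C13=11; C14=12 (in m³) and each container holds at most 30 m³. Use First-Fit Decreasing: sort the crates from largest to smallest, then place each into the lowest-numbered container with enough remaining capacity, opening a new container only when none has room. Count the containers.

7 containers

Sorted descending: 13, 13, 13, 13, 12, 12, 11, 11, 11, 11, 11, 11, 10, 10.
Put 13 m³ in container 1; 17 m³ remain.
Put 13 m³ in container 1; 4 m³ remain.
Put 13 m³ in container 2; 17 m³ remain.
Put 13 m³ in container 2; 4 m³ remain.
Put 12 m³ in container 3; 18 m³ remain.
Put 12 m³ in container 3; 6 m³ remain.
Put 11 m³ in container 4; 19 m³ remain.
Put 11 m³ in container 4; 8 m³ remain.
Put 11 m³ in container 5; 19 m³ remain.
Put 11 m³ in container 5; 8 m³ remain.
Put 11 m³ in container 6; 19 m³ remain.
Put 11 m³ in container 6; 8 m³ remain.
Put 10 m³ in container 7; 20 m³ remain.
Put 10 m³ in container 7; 10 m³ remain.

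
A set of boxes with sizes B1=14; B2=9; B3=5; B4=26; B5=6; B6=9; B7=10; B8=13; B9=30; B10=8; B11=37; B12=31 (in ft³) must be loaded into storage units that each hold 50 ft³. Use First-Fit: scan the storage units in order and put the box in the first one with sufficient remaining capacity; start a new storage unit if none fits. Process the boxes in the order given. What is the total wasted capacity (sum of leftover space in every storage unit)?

52

B1 (14 ft³) → storage unit 1 (remaining 36 ft³)
B2 (9 ft³) → storage unit 1 (remaining 27 ft³)
B3 (5 ft³) → storage unit 1 (remaining 22 ft³)
B4 (26 ft³) → storage unit 2 (remaining 24 ft³)
B5 (6 ft³) → storage unit 1 (remaining 16 ft³)
B6 (9 ft³) → storage unit 1 (remaining 7 ft³)
B7 (10 ft³) → storage unit 2 (remaining 14 ft³)
B8 (13 ft³) → storage unit 2 (remaining 1 ft³)
B9 (30 ft³) → storage unit 3 (remaining 20 ft³)
B10 (8 ft³) → storage unit 3 (remaining 12 ft³)
B11 (37 ft³) → storage unit 4 (remaining 13 ft³)
B12 (31 ft³) → storage unit 5 (remaining 19 ft³)
5 storage units × 50 ft³ = 250 ft³; used 198 ft³; unused 52 ft³.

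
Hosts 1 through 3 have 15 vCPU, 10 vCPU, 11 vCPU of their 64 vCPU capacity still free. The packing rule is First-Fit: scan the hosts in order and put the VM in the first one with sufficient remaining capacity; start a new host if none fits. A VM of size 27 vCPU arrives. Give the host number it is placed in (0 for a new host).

No host has ≥ 27 vCPU free, so a new host is opened.

0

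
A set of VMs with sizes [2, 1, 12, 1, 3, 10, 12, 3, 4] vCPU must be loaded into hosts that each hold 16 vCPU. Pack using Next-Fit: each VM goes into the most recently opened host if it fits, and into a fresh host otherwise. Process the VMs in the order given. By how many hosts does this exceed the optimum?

Next-Fit: [2,1,12,1] [3,10] [12,3] [4] → 4 hosts.
Total size 48 vCPU; any packing needs at least ⌈48/16⌉ = 3 hosts.
An optimal packing achieves that bound: [12,4] [12,3,1] [10,3,2,1] → 3 hosts.
Excess: 4 − 3 = 1.

1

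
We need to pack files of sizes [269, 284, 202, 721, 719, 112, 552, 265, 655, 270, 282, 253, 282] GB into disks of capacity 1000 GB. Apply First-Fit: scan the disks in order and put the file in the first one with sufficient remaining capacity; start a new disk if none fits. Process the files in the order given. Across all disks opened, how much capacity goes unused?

1134

disk 1: place 269 GB, 731 GB left
disk 1: place 284 GB, 447 GB left
disk 1: place 202 GB, 245 GB left
disk 2: place 721 GB, 279 GB left
disk 3: place 719 GB, 281 GB left
disk 1: place 112 GB, 133 GB left
disk 4: place 552 GB, 448 GB left
disk 2: place 265 GB, 14 GB left
disk 5: place 655 GB, 345 GB left
disk 3: place 270 GB, 11 GB left
disk 4: place 282 GB, 166 GB left
disk 5: place 253 GB, 92 GB left
disk 6: place 282 GB, 718 GB left
6 disks × 1000 GB = 6000 GB; used 4866 GB; unused 1134 GB.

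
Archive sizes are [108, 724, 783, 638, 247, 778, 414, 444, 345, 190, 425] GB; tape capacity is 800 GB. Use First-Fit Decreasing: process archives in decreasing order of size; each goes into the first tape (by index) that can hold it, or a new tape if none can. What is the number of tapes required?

7

Sorted descending: 783, 778, 724, 638, 444, 425, 414, 345, 247, 190, 108.
tape 1: place 783 GB, 17 GB left
tape 2: place 778 GB, 22 GB left
tape 3: place 724 GB, 76 GB left
tape 4: place 638 GB, 162 GB left
tape 5: place 444 GB, 356 GB left
tape 6: place 425 GB, 375 GB left
tape 7: place 414 GB, 386 GB left
tape 5: place 345 GB, 11 GB left
tape 6: place 247 GB, 128 GB left
tape 7: place 190 GB, 196 GB left
tape 4: place 108 GB, 54 GB left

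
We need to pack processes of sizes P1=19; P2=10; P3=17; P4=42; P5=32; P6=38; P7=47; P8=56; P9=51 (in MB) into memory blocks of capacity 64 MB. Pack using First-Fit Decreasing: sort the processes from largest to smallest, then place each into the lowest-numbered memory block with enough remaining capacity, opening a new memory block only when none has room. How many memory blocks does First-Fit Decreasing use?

6

Sorted descending: 56, 51, 47, 42, 38, 32, 19, 17, 10.
56 MB → memory block 1 (remaining 8 MB)
51 MB → memory block 2 (remaining 13 MB)
47 MB → memory block 3 (remaining 17 MB)
42 MB → memory block 4 (remaining 22 MB)
38 MB → memory block 5 (remaining 26 MB)
32 MB → memory block 6 (remaining 32 MB)
19 MB → memory block 4 (remaining 3 MB)
17 MB → memory block 3 (remaining 0 MB)
10 MB → memory block 2 (remaining 3 MB)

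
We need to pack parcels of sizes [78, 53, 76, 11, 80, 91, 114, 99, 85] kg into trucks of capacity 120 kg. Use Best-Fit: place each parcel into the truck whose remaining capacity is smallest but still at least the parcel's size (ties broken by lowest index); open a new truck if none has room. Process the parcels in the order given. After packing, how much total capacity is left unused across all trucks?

Put 78 kg in truck 1; 42 kg remain.
Put 53 kg in truck 2; 67 kg remain.
Put 76 kg in truck 3; 44 kg remain.
Put 11 kg in truck 1; 31 kg remain.
Put 80 kg in truck 4; 40 kg remain.
Put 91 kg in truck 5; 29 kg remain.
Put 114 kg in truck 6; 6 kg remain.
Put 99 kg in truck 7; 21 kg remain.
Put 85 kg in truck 8; 35 kg remain.
8 trucks × 120 kg = 960 kg; used 687 kg; unused 273 kg.

273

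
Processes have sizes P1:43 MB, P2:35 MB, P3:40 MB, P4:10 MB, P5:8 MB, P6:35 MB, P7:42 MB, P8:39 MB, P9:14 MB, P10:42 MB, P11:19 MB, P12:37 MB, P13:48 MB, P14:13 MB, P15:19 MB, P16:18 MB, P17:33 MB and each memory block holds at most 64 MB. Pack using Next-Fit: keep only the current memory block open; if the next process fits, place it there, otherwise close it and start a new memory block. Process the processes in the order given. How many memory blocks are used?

P1 (43 MB) → memory block 1 (remaining 21 MB)
P2 (35 MB) → memory block 2 (remaining 29 MB)
P3 (40 MB) → memory block 3 (remaining 24 MB)
P4 (10 MB) → memory block 3 (remaining 14 MB)
P5 (8 MB) → memory block 3 (remaining 6 MB)
P6 (35 MB) → memory block 4 (remaining 29 MB)
P7 (42 MB) → memory block 5 (remaining 22 MB)
P8 (39 MB) → memory block 6 (remaining 25 MB)
P9 (14 MB) → memory block 6 (remaining 11 MB)
P10 (42 MB) → memory block 7 (remaining 22 MB)
P11 (19 MB) → memory block 7 (remaining 3 MB)
P12 (37 MB) → memory block 8 (remaining 27 MB)
P13 (48 MB) → memory block 9 (remaining 16 MB)
P14 (13 MB) → memory block 9 (remaining 3 MB)
P15 (19 MB) → memory block 10 (remaining 45 MB)
P16 (18 MB) → memory block 10 (remaining 27 MB)
P17 (33 MB) → memory block 11 (remaining 31 MB)
Final memory blocks: [43] [35] [40,10,8] [35] [42] [39,14] [42,19] [37] [48,13] [19,18] [33].

11 memory blocks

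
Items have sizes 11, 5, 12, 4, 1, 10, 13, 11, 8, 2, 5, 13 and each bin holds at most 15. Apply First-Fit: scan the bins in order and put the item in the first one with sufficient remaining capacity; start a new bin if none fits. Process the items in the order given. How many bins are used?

7 bins

Put 11 in bin 1; 4 remain.
Put 5 in bin 2; 10 remain.
Put 12 in bin 3; 3 remain.
Put 4 in bin 1; 0 remain.
Put 1 in bin 2; 9 remain.
Put 10 in bin 4; 5 remain.
Put 13 in bin 5; 2 remain.
Put 11 in bin 6; 4 remain.
Put 8 in bin 2; 1 remain.
Put 2 in bin 3; 1 remain.
Put 5 in bin 4; 0 remain.
Put 13 in bin 7; 2 remain.
Final bins: [11,4] [5,1,8] [12,2] [10,5] [13] [11] [13].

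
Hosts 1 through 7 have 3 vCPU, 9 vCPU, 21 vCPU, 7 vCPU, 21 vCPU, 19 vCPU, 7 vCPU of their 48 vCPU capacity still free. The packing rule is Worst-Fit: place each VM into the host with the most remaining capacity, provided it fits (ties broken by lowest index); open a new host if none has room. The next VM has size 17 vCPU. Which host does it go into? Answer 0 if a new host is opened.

Hosts with room: host 3 (21 vCPU), host 5 (21 vCPU), host 6 (19 vCPU).
Most room is host 3 with 21 vCPU free.

3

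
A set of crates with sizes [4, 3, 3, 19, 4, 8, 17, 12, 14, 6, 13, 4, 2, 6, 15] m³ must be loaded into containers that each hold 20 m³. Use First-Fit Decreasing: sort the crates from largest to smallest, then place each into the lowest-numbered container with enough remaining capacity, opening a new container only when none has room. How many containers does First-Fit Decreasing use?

7 containers

Sorted descending: 19, 17, 15, 14, 13, 12, 8, 6, 6, 4, 4, 4, 3, 3, 2.
Put 19 m³ in container 1; 1 m³ remain.
Put 17 m³ in container 2; 3 m³ remain.
Put 15 m³ in container 3; 5 m³ remain.
Put 14 m³ in container 4; 6 m³ remain.
Put 13 m³ in container 5; 7 m³ remain.
Put 12 m³ in container 6; 8 m³ remain.
Put 8 m³ in container 6; 0 m³ remain.
Put 6 m³ in container 4; 0 m³ remain.
Put 6 m³ in container 5; 1 m³ remain.
Put 4 m³ in container 3; 1 m³ remain.
Put 4 m³ in container 7; 16 m³ remain.
Put 4 m³ in container 7; 12 m³ remain.
Put 3 m³ in container 2; 0 m³ remain.
Put 3 m³ in container 7; 9 m³ remain.
Put 2 m³ in container 7; 7 m³ remain.
Final containers: [19] [17,3] [15,4] [14,6] [13,6] [12,8] [4,4,3,2].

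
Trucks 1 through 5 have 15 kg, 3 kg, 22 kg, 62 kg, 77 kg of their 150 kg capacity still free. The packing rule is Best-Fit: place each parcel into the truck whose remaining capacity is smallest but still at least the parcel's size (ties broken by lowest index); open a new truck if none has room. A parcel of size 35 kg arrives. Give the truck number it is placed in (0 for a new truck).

Trucks with room: truck 4 (62 kg), truck 5 (77 kg).
Tightest fit is truck 4 with 62 kg free.

4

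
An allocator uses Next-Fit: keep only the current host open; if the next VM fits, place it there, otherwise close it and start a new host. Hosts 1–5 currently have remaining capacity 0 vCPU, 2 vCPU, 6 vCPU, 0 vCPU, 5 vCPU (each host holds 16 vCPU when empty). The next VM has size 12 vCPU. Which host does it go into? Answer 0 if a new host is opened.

0

Next-Fit only looks at host 5, which has 5 vCPU free.
12 vCPU does not fit, so a new host is opened.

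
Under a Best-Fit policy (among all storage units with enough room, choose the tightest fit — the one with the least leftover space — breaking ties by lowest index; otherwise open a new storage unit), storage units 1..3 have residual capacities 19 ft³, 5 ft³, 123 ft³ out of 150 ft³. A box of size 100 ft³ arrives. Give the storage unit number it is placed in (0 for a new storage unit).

3

Storage units with room: storage unit 3 (123 ft³).
Tightest fit is storage unit 3 with 123 ft³ free.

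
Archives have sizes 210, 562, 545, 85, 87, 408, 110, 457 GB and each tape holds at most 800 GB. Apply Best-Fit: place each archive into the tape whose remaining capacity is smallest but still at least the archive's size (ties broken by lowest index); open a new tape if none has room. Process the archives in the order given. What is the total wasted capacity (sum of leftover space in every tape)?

210 GB → tape 1 (remaining 590 GB)
562 GB → tape 1 (remaining 28 GB)
545 GB → tape 2 (remaining 255 GB)
85 GB → tape 2 (remaining 170 GB)
87 GB → tape 2 (remaining 83 GB)
408 GB → tape 3 (remaining 392 GB)
110 GB → tape 3 (remaining 282 GB)
457 GB → tape 4 (remaining 343 GB)
4 tapes × 800 GB = 3200 GB; used 2464 GB; unused 736 GB.

736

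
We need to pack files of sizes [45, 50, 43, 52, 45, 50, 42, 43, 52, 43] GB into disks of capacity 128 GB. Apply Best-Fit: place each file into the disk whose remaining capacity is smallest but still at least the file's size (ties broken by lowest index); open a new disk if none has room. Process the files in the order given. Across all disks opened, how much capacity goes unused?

175

45 GB → disk 1 (remaining 83 GB)
50 GB → disk 1 (remaining 33 GB)
43 GB → disk 2 (remaining 85 GB)
52 GB → disk 2 (remaining 33 GB)
45 GB → disk 3 (remaining 83 GB)
50 GB → disk 3 (remaining 33 GB)
42 GB → disk 4 (remaining 86 GB)
43 GB → disk 4 (remaining 43 GB)
52 GB → disk 5 (remaining 76 GB)
43 GB → disk 4 (remaining 0 GB)
5 disks × 128 GB = 640 GB; used 465 GB; unused 175 GB.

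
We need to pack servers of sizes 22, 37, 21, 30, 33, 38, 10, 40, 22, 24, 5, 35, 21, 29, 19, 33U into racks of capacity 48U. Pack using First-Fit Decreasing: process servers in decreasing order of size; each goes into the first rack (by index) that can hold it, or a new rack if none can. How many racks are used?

11

Sorted descending: 40, 38, 37, 35, 33, 33, 30, 29, 24, 22, 22, 21, 21, 19, 10, 5.
40U → rack 1 (remaining 8U)
38U → rack 2 (remaining 10U)
37U → rack 3 (remaining 11U)
35U → rack 4 (remaining 13U)
33U → rack 5 (remaining 15U)
33U → rack 6 (remaining 15U)
30U → rack 7 (remaining 18U)
29U → rack 8 (remaining 19U)
24U → rack 9 (remaining 24U)
22U → rack 9 (remaining 2U)
22U → rack 10 (remaining 26U)
21U → rack 10 (remaining 5U)
21U → rack 11 (remaining 27U)
19U → rack 8 (remaining 0U)
10U → rack 2 (remaining 0U)
5U → rack 1 (remaining 3U)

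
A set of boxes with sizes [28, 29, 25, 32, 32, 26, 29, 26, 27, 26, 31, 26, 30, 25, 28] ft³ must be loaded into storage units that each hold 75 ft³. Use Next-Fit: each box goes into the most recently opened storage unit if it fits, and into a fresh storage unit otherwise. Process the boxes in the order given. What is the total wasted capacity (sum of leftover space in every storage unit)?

storage unit 1: place 28 ft³, 47 ft³ left
storage unit 1: place 29 ft³, 18 ft³ left
storage unit 2: place 25 ft³, 50 ft³ left
storage unit 2: place 32 ft³, 18 ft³ left
storage unit 3: place 32 ft³, 43 ft³ left
storage unit 3: place 26 ft³, 17 ft³ left
storage unit 4: place 29 ft³, 46 ft³ left
storage unit 4: place 26 ft³, 20 ft³ left
storage unit 5: place 27 ft³, 48 ft³ left
storage unit 5: place 26 ft³, 22 ft³ left
storage unit 6: place 31 ft³, 44 ft³ left
storage unit 6: place 26 ft³, 18 ft³ left
storage unit 7: place 30 ft³, 45 ft³ left
storage unit 7: place 25 ft³, 20 ft³ left
storage unit 8: place 28 ft³, 47 ft³ left
8 storage units × 75 ft³ = 600 ft³; used 420 ft³; unused 180 ft³.

180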